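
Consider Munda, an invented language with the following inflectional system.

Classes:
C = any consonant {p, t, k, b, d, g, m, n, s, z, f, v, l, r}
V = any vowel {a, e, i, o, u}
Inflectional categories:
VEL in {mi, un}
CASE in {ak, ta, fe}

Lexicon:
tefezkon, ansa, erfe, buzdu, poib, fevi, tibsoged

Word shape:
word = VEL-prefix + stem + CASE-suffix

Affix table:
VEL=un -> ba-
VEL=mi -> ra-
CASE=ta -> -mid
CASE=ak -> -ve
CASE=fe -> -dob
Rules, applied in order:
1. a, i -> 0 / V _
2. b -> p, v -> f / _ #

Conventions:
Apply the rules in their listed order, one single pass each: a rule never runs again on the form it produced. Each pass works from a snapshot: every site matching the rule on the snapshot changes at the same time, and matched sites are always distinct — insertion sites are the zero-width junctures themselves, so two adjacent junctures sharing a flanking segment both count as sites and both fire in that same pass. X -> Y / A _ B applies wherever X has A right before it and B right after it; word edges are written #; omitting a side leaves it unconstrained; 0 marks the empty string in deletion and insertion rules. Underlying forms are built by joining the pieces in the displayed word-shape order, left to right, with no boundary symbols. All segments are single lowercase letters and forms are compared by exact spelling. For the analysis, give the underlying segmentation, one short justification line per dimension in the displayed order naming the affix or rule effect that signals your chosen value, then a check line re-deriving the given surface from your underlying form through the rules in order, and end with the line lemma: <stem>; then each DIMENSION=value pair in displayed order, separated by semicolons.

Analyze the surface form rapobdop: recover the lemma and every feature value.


underlying: ra-poib-dob
VEL=mi - signalled by the affix ra-
CASE=fe - signalled by the affix -dob
check: rapoibdob -> rapobdob -> rapobdop
lemma: poib; VEL=mi; CASE=fe


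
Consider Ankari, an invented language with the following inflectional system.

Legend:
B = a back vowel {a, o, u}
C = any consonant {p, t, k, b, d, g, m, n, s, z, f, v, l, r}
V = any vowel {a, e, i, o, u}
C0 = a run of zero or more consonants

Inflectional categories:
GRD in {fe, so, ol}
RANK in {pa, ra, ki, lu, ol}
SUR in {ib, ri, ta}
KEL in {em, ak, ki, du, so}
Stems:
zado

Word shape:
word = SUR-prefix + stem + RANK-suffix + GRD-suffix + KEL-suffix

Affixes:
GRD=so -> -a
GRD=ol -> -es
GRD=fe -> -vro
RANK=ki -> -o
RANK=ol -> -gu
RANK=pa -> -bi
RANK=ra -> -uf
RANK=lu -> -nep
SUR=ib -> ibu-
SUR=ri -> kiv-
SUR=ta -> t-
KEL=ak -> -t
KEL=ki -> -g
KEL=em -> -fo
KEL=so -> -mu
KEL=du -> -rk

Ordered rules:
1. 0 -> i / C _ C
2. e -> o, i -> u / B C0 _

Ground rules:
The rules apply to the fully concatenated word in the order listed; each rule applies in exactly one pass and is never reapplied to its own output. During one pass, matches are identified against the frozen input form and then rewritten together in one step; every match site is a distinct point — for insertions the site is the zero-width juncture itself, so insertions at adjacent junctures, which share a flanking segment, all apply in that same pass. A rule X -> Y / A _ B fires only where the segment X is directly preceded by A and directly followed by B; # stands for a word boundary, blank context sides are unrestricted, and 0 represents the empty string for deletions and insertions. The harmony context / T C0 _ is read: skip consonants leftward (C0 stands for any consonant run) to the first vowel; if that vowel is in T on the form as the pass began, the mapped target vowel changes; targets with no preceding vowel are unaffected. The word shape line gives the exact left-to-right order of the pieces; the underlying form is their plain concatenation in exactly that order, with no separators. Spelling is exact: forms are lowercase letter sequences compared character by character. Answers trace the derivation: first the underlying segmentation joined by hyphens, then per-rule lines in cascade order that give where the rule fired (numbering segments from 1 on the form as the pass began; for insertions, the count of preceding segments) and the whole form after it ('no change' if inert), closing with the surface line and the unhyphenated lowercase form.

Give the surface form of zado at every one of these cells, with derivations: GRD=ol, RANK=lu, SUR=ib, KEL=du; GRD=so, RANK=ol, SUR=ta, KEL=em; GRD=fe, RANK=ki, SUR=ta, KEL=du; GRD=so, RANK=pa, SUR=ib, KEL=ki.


cell GRD=ol, RANK=lu, SUR=ib, KEL=du:
underlying: ibu-zado-nep-es-rk
1. 0 -> i / C _ C: inserts after position(s) 12, 13: ibuzadonepesirik
2. e -> o, i -> u / B C0 _: fires at position(s) 9: ibuzadonopesirik
surface: ibuzadonopesirik

cell GRD=so, RANK=ol, SUR=ta, KEL=em:
underlying: t-zado-gu-a-fo
1. 0 -> i / C _ C: inserts after position(s) 1: tizadoguafo
2. e -> o, i -> u / B C0 _: no change
surface: tizadoguafo

cell GRD=fe, RANK=ki, SUR=ta, KEL=du:
underlying: t-zado-o-vro-rk
1. 0 -> i / C _ C: inserts after position(s) 1, 7, 10: tizadoovirorik
2. e -> o, i -> u / B C0 _: fires at position(s) 9, 13: tizadoovuroruk
surface: tizadoovuroruk

cell GRD=so, RANK=pa, SUR=ib, KEL=ki:
underlying: ibu-zado-bi-a-g
1. 0 -> i / C _ C: no change
2. e -> o, i -> u / B C0 _: fires at position(s) 9: ibuzadobuag
surface: ibuzadobuag


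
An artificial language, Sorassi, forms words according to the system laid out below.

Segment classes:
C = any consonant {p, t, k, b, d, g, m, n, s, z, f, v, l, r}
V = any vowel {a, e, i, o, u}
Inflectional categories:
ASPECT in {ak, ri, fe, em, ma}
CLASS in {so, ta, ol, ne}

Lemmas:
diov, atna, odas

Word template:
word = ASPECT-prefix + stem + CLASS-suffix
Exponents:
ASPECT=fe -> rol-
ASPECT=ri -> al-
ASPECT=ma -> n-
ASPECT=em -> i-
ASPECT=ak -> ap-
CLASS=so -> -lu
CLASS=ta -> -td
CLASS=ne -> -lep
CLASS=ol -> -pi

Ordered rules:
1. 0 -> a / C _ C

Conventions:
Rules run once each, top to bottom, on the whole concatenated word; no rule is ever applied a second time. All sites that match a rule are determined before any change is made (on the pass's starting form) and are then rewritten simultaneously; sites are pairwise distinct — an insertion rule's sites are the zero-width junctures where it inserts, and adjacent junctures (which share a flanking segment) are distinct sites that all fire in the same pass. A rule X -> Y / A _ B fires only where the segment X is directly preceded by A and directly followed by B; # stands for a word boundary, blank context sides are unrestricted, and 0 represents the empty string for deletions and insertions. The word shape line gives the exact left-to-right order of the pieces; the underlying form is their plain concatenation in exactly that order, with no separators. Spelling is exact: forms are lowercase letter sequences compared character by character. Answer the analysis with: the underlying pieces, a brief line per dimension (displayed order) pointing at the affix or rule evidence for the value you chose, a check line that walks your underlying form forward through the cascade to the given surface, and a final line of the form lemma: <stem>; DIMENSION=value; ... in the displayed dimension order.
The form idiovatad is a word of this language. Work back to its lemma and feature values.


underlying: i-diov-td
ASPECT=em - signalled by the affix i-
CLASS=ta - signalled by the affix -td
check: idiovtd -> idiovatad
lemma: diov; ASPECT=em; CLASS=ta


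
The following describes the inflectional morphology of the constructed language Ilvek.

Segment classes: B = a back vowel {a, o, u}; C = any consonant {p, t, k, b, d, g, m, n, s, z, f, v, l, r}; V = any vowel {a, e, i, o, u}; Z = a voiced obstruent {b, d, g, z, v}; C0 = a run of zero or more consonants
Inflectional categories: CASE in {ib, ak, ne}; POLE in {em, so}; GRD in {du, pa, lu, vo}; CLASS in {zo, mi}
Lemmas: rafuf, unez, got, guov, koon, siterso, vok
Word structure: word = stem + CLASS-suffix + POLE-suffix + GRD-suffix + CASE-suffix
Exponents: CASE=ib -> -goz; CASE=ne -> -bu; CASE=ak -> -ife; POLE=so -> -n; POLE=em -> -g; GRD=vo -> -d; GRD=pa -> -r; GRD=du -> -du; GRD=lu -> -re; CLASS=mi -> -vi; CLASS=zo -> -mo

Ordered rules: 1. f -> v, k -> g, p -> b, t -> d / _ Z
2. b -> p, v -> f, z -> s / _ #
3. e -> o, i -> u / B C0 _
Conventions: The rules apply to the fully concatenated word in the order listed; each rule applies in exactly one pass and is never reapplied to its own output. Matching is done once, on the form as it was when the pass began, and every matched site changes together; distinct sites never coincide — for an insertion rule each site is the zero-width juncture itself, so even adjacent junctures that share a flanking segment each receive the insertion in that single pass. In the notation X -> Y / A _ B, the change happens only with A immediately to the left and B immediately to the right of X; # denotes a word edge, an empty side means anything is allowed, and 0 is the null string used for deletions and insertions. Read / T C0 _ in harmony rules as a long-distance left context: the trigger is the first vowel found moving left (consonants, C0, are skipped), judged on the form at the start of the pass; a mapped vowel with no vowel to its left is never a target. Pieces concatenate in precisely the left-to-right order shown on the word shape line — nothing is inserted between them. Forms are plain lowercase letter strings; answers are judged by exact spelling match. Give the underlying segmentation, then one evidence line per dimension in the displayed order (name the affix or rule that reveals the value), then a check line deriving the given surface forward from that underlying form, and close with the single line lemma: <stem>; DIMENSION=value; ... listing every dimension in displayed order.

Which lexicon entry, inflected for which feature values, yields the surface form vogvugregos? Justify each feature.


underlying: vok-vi-g-re-goz
CASE=ib - signalled by the affix -goz
POLE=em - signalled by the affix -g
GRD=lu - signalled by the affix -re
CLASS=mi - signalled by the affix -vi
check: vokvigregoz -> vogvigregoz -> vogvigregos -> vogvugregos
lemma: vok; CASE=ib; POLE=em; GRD=lu; CLASS=mi


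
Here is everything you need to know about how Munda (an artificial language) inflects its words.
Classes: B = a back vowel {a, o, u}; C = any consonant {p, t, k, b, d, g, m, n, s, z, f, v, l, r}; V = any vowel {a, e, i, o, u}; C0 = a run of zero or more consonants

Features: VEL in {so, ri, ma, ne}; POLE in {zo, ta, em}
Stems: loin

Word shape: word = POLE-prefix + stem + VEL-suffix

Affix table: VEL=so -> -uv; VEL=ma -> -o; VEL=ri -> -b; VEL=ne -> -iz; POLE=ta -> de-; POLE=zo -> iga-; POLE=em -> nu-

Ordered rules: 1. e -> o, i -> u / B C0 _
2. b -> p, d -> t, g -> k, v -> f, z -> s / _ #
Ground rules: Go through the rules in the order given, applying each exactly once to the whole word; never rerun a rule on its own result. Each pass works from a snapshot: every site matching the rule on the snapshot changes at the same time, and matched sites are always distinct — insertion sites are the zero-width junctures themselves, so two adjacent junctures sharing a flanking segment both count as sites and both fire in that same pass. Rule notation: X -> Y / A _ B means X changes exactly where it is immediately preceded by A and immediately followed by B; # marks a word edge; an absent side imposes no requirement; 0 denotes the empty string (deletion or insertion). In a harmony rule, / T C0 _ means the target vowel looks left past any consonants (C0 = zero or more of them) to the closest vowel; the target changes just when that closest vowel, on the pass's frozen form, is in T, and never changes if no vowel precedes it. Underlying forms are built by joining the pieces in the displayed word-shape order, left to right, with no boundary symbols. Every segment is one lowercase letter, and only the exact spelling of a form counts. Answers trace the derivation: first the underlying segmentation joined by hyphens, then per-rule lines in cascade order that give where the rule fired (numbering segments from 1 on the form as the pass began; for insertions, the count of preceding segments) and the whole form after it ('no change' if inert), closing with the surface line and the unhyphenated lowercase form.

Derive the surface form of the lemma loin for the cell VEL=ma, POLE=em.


underlying: nu-loin-o
1. e -> o, i -> u / B C0 _: fires at position(s) 5: nulouno
2. b -> p, d -> t, g -> k, v -> f, z -> s / _ #: no change
surface: nulouno


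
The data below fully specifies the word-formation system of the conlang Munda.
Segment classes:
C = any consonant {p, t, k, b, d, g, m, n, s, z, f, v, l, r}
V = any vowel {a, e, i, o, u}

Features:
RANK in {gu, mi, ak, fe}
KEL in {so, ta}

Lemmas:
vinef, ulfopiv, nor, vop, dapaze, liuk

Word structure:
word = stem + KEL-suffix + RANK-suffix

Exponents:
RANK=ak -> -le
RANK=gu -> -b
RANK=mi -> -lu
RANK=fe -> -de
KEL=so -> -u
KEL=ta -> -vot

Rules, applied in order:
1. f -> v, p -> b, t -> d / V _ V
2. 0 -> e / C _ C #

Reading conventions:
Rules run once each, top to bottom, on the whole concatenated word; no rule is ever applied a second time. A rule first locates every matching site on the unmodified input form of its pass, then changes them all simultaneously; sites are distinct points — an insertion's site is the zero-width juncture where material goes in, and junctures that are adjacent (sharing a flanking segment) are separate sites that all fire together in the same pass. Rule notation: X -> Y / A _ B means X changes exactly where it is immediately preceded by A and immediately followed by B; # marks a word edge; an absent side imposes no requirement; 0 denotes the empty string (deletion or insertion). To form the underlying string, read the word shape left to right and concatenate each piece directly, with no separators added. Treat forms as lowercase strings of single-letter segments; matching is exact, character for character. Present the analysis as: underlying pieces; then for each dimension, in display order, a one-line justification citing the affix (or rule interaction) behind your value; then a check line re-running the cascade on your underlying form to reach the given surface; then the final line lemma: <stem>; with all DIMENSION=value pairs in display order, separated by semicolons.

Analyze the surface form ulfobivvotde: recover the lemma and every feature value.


underlying: ulfopiv-vot-de
RANK=fe - signalled by the affix -de
KEL=ta - signalled by the affix -vot
check: ulfopivvotde -> ulfobivvotde -> ulfobivvotde
lemma: ulfopiv; RANK=fe; KEL=ta


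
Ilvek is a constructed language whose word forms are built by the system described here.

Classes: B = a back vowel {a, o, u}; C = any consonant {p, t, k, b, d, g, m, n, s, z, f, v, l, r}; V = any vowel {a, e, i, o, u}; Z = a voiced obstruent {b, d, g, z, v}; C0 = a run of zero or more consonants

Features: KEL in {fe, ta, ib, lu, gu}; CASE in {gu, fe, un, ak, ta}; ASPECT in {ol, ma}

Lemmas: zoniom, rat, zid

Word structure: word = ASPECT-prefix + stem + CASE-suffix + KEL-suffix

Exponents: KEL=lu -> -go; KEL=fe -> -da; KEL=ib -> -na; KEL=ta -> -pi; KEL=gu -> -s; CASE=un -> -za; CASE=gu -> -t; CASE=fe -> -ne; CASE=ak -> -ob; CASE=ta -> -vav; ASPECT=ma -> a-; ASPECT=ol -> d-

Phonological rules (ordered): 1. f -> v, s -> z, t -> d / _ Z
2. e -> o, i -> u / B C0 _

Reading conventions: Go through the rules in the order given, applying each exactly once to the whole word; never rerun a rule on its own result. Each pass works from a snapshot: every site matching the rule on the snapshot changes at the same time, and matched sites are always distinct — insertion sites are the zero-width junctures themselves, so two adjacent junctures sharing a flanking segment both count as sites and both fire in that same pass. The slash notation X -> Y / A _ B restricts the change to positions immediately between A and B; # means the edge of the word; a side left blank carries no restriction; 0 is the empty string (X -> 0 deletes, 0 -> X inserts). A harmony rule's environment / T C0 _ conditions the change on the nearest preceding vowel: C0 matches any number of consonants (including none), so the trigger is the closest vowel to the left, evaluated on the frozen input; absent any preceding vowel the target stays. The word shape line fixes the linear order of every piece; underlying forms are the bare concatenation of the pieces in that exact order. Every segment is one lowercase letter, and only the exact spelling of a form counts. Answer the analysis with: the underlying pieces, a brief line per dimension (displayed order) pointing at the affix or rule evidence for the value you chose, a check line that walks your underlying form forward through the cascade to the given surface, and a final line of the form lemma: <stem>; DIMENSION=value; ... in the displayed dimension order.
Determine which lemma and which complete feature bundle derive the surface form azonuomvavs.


underlying: a-zoniom-vav-s
KEL=gu - signalled by the affix -s
CASE=ta - signalled by the affix -vav
ASPECT=ma - signalled by the affix a-
check: azoniomvavs -> azoniomvavs -> azonuomvavs
lemma: zoniom; KEL=gu; CASE=ta; ASPECT=ma


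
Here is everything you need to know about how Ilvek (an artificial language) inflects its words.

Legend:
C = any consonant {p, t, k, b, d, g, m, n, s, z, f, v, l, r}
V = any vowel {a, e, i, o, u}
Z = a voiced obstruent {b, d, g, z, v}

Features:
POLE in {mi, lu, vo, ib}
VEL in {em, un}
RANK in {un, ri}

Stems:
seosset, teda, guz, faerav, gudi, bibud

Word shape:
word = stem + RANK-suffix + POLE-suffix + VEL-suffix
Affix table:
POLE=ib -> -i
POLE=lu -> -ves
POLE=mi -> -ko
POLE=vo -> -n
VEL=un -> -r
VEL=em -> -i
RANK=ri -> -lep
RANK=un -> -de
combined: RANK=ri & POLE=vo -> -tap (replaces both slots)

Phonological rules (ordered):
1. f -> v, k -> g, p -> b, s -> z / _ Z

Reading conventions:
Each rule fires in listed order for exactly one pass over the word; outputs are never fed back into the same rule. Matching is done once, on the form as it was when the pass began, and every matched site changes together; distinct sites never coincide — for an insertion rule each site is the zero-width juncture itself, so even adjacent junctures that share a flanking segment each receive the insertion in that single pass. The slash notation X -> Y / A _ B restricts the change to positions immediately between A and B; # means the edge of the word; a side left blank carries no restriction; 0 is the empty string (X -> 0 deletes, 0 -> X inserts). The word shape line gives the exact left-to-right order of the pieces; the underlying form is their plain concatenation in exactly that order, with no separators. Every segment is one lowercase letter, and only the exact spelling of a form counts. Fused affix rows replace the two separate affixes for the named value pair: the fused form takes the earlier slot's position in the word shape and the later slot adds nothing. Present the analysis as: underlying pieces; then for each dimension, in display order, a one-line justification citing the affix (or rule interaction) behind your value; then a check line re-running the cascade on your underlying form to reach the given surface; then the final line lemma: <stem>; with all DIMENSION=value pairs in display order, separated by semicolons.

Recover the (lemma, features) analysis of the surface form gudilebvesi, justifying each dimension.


underlying: gudi-lep-ves-i
POLE=lu - signalled by the affix -ves
VEL=em - signalled by the affix -i
RANK=ri - signalled by the affix -lep
check: gudilepvesi -> gudilebvesi
lemma: gudi; POLE=lu; VEL=em; RANK=ri


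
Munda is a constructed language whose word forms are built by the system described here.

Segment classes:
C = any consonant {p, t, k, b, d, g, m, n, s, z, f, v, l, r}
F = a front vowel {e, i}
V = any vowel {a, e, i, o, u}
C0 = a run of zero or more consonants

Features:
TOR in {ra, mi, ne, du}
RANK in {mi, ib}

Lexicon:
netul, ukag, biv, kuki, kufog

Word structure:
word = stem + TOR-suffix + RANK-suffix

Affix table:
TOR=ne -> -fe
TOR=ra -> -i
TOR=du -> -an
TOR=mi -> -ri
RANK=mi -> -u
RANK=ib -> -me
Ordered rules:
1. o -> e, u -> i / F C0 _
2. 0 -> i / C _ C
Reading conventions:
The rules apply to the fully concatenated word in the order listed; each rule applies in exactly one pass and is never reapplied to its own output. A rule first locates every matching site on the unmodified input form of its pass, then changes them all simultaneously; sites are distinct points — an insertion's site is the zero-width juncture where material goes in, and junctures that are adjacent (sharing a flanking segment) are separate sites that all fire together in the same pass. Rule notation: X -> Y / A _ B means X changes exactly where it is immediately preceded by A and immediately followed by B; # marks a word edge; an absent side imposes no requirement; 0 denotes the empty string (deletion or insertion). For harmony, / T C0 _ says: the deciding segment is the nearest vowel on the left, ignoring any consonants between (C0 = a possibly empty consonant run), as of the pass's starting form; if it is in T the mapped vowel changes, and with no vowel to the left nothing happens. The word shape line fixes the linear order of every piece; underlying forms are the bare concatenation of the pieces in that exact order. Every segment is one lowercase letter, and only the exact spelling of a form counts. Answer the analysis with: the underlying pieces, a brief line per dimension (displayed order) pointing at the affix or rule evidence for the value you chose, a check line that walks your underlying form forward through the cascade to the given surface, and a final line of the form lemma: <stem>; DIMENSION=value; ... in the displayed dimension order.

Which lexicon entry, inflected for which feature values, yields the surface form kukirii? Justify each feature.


underlying: kuki-ri-u
TOR=mi - signalled by the affix -ri
RANK=mi - signalled by the affix -u
check: kukiriu -> kukirii -> kukirii
lemma: kuki; TOR=mi; RANK=mi


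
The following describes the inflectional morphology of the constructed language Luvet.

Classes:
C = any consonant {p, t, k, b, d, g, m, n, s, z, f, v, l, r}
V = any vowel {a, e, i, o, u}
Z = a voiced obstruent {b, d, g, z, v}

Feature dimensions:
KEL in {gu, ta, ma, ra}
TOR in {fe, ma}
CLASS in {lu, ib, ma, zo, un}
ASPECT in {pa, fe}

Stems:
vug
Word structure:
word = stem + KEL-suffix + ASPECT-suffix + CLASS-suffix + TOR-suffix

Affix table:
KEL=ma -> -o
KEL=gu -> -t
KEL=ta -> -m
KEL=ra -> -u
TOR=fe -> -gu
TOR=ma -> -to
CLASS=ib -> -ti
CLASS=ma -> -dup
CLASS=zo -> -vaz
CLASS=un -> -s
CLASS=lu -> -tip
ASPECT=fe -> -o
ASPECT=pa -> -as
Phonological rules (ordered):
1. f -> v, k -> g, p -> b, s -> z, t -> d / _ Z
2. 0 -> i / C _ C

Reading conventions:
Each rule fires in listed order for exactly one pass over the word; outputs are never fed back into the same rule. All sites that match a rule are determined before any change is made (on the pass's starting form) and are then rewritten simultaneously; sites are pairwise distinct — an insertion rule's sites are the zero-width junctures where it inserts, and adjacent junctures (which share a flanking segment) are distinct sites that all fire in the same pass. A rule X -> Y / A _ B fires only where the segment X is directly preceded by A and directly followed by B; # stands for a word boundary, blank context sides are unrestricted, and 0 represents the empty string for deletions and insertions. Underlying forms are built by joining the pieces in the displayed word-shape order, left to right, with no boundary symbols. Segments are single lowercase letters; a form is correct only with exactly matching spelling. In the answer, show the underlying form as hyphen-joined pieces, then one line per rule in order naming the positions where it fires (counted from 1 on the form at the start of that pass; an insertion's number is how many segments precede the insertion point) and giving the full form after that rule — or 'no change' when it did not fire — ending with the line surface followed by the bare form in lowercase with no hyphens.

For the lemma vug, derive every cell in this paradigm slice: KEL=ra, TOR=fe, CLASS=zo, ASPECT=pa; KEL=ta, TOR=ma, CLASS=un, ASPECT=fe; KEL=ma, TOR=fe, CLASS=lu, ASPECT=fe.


cell KEL=ra, TOR=fe, CLASS=zo, ASPECT=pa:
underlying: vug-u-as-vaz-gu
1. f -> v, k -> g, p -> b, s -> z, t -> d / _ Z: fires at position(s) 6: vuguazvazgu
2. 0 -> i / C _ C: inserts after position(s) 6, 9: vuguazivazigu
surface: vuguazivazigu

cell KEL=ta, TOR=ma, CLASS=un, ASPECT=fe:
underlying: vug-m-o-s-to
1. f -> v, k -> g, p -> b, s -> z, t -> d / _ Z: no change
2. 0 -> i / C _ C: inserts after position(s) 3, 6: vugimosito
surface: vugimosito

cell KEL=ma, TOR=fe, CLASS=lu, ASPECT=fe:
underlying: vug-o-o-tip-gu
1. f -> v, k -> g, p -> b, s -> z, t -> d / _ Z: fires at position(s) 8: vugootibgu
2. 0 -> i / C _ C: inserts after position(s) 8: vugootibigu
surface: vugootibigu


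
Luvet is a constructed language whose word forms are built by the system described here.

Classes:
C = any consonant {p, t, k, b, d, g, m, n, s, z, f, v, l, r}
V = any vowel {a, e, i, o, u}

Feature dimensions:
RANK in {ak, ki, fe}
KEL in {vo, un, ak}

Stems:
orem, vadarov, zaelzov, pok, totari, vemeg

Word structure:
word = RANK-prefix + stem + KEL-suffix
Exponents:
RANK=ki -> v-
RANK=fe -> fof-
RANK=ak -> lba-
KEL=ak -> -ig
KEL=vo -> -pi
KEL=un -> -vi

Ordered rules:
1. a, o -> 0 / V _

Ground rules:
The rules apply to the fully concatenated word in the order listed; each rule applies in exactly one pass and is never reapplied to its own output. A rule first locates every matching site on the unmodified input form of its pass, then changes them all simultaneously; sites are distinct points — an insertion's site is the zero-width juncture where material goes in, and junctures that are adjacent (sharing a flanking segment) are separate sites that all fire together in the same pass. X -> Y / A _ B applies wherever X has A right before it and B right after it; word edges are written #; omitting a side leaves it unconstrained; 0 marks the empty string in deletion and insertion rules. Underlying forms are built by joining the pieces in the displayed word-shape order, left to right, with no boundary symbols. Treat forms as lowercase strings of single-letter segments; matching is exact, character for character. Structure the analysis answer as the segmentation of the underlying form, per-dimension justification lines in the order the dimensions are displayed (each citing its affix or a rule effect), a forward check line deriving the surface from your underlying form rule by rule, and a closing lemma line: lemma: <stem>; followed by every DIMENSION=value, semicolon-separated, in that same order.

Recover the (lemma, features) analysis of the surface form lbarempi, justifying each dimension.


underlying: lba-orem-pi
RANK=ak - signalled by the affix lba-
KEL=vo - signalled by the affix -pi
check: lbaorempi -> lbarempi
lemma: orem; RANK=ak; KEL=vo


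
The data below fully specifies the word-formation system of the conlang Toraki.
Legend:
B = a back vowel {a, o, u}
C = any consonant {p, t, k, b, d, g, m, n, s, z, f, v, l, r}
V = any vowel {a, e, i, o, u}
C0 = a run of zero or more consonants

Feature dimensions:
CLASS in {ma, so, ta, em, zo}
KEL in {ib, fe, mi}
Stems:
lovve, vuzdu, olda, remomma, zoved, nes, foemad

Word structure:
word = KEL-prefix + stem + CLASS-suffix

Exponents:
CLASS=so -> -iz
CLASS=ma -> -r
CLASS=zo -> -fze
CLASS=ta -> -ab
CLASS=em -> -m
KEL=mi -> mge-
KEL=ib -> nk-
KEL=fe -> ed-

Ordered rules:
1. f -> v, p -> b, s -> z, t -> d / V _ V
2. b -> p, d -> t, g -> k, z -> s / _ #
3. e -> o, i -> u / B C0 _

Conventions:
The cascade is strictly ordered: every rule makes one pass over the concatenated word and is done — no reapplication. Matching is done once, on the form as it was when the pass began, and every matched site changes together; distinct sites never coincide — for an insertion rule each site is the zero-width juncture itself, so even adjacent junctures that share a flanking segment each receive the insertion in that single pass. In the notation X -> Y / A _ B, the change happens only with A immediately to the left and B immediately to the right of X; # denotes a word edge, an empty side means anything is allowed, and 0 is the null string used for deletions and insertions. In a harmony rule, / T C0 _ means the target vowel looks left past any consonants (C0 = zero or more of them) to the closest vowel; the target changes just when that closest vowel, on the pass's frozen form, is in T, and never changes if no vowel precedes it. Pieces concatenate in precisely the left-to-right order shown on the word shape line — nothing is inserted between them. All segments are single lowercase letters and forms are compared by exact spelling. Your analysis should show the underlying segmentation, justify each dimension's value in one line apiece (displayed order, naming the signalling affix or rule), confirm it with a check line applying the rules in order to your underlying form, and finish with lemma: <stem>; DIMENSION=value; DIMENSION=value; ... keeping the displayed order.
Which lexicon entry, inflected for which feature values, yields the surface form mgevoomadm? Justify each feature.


underlying: mge-foemad-m
CLASS=em - signalled by the affix -m
KEL=mi - signalled by the affix mge-
check: mgefoemadm -> mgevoemadm -> mgevoemadm -> mgevoomadm
lemma: foemad; CLASS=em; KEL=mi


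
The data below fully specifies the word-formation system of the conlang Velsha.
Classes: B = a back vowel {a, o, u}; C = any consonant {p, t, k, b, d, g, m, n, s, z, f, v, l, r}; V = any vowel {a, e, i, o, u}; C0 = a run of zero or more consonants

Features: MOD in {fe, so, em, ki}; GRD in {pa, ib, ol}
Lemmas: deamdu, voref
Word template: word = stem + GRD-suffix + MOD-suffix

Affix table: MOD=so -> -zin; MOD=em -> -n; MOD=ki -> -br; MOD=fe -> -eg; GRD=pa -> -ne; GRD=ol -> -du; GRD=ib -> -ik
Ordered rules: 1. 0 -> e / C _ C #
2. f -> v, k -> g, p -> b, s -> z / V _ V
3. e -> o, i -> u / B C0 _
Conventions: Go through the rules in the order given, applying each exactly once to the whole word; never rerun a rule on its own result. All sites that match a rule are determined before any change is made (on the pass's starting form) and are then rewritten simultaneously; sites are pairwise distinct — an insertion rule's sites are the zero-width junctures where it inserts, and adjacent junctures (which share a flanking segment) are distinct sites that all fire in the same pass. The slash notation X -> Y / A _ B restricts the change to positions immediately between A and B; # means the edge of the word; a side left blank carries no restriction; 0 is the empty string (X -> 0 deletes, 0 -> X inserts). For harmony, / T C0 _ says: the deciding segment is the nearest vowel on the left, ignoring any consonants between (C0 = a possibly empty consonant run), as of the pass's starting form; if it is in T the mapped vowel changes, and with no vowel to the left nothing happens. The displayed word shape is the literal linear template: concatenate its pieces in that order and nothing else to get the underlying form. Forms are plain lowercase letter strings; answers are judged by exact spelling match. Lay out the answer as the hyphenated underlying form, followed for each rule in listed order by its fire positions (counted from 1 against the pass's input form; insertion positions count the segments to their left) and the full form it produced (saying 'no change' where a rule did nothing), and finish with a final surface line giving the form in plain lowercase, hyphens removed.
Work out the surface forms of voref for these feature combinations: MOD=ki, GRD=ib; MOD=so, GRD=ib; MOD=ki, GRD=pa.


cell MOD=ki, GRD=ib:
underlying: voref-ik-br
1. 0 -> e / C _ C #: inserts after position(s) 8: vorefikber
2. f -> v, k -> g, p -> b, s -> z / V _ V: fires at position(s) 5: vorevikber
3. e -> o, i -> u / B C0 _: fires at position(s) 4: vorovikber
surface: vorovikber

cell MOD=so, GRD=ib:
underlying: voref-ik-zin
1. 0 -> e / C _ C #: no change
2. f -> v, k -> g, p -> b, s -> z / V _ V: fires at position(s) 5: vorevikzin
3. e -> o, i -> u / B C0 _: fires at position(s) 4: vorovikzin
surface: vorovikzin

cell MOD=ki, GRD=pa:
underlying: voref-ne-br
1. 0 -> e / C _ C #: inserts after position(s) 8: vorefneber
2. f -> v, k -> g, p -> b, s -> z / V _ V: no change
3. e -> o, i -> u / B C0 _: fires at position(s) 4: vorofneber
surface: vorofneber


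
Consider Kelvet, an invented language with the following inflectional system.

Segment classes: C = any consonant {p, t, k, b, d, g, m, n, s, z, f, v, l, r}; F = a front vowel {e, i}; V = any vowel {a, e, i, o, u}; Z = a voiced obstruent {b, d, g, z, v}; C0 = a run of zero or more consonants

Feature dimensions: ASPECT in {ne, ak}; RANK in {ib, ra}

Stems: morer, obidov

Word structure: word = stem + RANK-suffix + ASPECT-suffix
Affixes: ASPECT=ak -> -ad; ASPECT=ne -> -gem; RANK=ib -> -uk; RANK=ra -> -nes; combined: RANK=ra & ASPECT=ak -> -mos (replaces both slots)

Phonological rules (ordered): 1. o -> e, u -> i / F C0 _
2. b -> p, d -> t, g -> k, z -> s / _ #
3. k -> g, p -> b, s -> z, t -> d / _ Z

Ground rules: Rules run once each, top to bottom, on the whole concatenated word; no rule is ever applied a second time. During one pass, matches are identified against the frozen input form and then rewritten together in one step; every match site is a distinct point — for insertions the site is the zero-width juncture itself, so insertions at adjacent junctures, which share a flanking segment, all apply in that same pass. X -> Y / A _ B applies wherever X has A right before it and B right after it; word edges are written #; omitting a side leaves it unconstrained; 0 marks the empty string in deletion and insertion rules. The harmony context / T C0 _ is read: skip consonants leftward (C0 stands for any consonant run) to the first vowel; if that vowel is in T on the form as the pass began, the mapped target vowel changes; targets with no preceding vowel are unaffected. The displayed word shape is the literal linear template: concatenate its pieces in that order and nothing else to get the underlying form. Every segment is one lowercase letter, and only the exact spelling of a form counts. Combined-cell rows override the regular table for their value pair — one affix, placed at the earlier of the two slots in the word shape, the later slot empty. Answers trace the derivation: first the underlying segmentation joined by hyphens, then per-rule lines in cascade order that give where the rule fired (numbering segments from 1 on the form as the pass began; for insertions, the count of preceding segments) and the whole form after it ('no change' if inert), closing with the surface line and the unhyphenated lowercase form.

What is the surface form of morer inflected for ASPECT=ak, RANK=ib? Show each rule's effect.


underlying: morer-uk-ad
1. o -> e, u -> i / F C0 _: fires at position(s) 6: morerikad
2. b -> p, d -> t, g -> k, z -> s / _ #: fires at position(s) 9: morerikat
3. k -> g, p -> b, s -> z, t -> d / _ Z: no change
surface: morerikat


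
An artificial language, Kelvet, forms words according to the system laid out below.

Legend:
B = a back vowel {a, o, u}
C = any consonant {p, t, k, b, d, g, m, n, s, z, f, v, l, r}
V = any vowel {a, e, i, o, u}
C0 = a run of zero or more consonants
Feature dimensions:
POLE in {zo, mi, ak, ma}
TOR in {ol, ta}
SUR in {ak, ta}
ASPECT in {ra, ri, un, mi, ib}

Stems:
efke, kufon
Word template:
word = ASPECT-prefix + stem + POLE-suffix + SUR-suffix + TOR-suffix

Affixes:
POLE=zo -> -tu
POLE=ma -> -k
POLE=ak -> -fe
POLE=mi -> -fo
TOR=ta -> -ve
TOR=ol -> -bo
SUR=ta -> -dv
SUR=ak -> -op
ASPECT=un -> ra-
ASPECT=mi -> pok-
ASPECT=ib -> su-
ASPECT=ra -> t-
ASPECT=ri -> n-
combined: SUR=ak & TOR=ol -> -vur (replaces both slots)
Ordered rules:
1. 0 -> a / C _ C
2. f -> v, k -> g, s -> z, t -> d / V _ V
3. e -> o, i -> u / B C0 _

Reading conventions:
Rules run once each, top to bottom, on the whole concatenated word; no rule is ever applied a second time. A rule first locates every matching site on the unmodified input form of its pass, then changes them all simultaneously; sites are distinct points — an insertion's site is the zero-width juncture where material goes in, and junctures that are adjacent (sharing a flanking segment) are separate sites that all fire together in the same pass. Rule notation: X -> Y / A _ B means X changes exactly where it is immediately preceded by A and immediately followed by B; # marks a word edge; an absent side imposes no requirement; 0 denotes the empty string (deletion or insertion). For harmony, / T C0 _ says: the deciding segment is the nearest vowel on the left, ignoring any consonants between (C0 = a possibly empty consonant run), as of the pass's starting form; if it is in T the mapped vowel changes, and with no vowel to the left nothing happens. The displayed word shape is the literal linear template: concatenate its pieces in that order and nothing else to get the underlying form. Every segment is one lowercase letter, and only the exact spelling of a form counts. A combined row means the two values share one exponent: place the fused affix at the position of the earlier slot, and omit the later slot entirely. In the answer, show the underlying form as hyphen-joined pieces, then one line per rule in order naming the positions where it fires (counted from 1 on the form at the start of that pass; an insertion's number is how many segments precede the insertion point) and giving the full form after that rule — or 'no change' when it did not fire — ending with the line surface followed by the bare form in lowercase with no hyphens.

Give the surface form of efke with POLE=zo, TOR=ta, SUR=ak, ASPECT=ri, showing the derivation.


underlying: n-efke-tu-op-ve
1. 0 -> a / C _ C: inserts after position(s) 3, 9: nefaketuopave
2. f -> v, k -> g, s -> z, t -> d / V _ V: fires at position(s) 3, 5, 7: nevageduopave
3. e -> o, i -> u / B C0 _: fires at position(s) 6, 13: nevagoduopavo
surface: nevagoduopavo


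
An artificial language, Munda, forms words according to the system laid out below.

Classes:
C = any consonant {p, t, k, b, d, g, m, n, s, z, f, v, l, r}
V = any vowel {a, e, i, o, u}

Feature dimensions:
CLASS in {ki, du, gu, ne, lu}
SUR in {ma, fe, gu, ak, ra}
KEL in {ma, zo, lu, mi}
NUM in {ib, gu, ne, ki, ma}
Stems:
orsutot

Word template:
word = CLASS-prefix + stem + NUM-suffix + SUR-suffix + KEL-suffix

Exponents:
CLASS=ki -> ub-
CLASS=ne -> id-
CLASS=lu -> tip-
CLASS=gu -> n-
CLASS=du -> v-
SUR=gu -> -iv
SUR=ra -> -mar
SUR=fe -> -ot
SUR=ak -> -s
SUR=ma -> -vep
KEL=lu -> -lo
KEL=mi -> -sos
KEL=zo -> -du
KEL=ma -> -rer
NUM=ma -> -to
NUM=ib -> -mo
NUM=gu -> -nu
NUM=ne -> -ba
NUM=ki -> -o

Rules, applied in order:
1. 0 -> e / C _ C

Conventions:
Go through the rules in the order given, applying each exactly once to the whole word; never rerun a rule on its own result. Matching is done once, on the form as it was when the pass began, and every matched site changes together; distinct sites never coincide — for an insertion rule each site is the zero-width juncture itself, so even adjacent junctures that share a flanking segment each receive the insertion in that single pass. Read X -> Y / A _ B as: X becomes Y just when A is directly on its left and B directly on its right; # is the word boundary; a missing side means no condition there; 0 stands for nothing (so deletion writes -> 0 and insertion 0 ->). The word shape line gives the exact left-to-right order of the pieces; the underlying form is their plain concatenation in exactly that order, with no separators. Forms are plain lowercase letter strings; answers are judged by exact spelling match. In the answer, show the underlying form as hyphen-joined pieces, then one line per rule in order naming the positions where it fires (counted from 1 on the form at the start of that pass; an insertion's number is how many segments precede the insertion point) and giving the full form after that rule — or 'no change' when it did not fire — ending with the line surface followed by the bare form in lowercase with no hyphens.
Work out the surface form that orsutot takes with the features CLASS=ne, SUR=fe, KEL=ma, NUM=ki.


underlying: id-orsutot-o-ot-rer
1. 0 -> e / C _ C: inserts after position(s) 4, 12: idoresutotooterer
surface: idoresutotooterer
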